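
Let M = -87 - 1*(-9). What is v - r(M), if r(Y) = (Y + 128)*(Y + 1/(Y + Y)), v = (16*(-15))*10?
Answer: 117025/78 ≈ 1500.3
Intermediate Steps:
v = -2400 (v = -240*10 = -2400)
M = -78 (M = -87 + 9 = -78)
r(Y) = (128 + Y)*(Y + 1/(2*Y))
v - r(M) = -2400 - (1/2 + (-78)**2 + 64/(-78) + 128*(-78)) = -2400 - (1/2 + 6084 + 64*(-1/78) - 9984) = -2400 - (1/2 + 6084 - 32/39 - 9984) = -2400 - 1*(-304225/78) = -2400 + 304225/78 = 117025/78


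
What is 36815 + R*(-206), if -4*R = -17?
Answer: 71879/2 ≈ 35940.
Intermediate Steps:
R = 17/4 (R = -¼*(-17) = 17/4 ≈ 4.2500)
36815 + R*(-206) = 36815 + (17/4)*(-206) = 36815 - 1751/2 = 71879/2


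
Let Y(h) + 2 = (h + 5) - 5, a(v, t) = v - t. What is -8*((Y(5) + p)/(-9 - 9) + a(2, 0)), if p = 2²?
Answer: -116/9 ≈ -12.889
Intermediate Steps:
p = 4
Y(h) = -2 + h (Y(h) = -2 + ((h + 5) - 5) = -2 + ((5 + h) - 5) = -2 + h)
-8*((Y(5) + p)/(-9 - 9) + a(2, 0)) = -8*(((-2 + 5) + 4)/(-9 - 9) + (2 - 1*0)) = -8*((3 + 4)/(-18) + (2 + 0)) = -8*(7*(-1/18) + 2) = -8*(-7/18 + 2) = -8*29/18 = -116/9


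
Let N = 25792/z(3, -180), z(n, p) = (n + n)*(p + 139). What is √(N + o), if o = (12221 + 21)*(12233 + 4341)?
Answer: 2*√767413998231/123 ≈ 14244.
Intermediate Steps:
z(n, p) = 2*n*(139 + p) (z(n, p) = (2*n)*(139 + p) = 2*n*(139 + p))
o = 202898908 (o = 12242*16574 = 202898908)
N = -12896/123 (N = 25792/((2*3*(139 - 180))) = 25792/((2*3*(-41))) = 25792/(-246) = 25792*(-1/246) = -12896/123 ≈ -104.85)
√(N + o) = √(-12896/123 + 202898908) = √(24956552788/123) = 2*√767413998231/123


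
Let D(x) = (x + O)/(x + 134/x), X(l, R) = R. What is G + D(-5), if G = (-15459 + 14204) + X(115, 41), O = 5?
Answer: -1214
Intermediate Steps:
G = -1214 (G = (-15459 + 14204) + 41 = -1255 + 41 = -1214)
D(x) = (5 + x)/(x + 134/x) (D(x) = (x + 5)/(x + 134/x) = (5 + x)/(x + 134/x))
G + D(-5) = -1214 - 5*(5 - 5)/(134 + (-5)**2) = -1214 - 5*0/(134 + 25) = -1214 - 5*0/159 = -1214 - 5*1/159*0 = -1214 + 0 = -1214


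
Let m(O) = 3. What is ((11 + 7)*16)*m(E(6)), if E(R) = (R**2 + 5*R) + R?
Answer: 864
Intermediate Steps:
E(R) = R**2 + 6*R
((11 + 7)*16)*m(E(6)) = ((11 + 7)*16)*3 = (18*16)*3 = 288*3 = 864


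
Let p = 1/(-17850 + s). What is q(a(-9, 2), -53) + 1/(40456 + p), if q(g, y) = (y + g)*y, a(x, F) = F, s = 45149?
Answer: 2985215783834/1104408345 ≈ 2703.0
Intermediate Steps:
q(g, y) = y*(g + y) (q(g, y) = (g + y)*y = y*(g + y))
p = 1/27299 (p = 1/(-17850 + 45149) = 1/27299 ≈ 3.6631e-5)
q(a(-9, 2), -53) + 1/(40456 + p) = -53*(2 - 53) + 1/(40456 + 1/27299) = -53*(-51) + 1/(1104408345/27299) = 2703 + 27299/1104408345 = 2985215783834/1104408345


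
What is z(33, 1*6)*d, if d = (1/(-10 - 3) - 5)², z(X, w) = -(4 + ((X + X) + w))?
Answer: -331056/169 ≈ -1958.9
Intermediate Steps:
z(X, w) = -4 - w - 2*X (z(X, w) = -(4 + (2*X + w)) = -(4 + (w + 2*X)) = -(4 + w + 2*X) = -4 - w - 2*X)
d = 4356/169 (d = (1/(-13) - 5)² = (-1/13 - 5)² = (-66/13)² = 4356/169 ≈ 25.775)
z(33, 1*6)*d = (-4 - 6 - 2*33)*(4356/169) = (-4 - 1*6 - 66)*(4356/169) = (-4 - 6 - 66)*(4356/169) = -76*4356/169 = -331056/169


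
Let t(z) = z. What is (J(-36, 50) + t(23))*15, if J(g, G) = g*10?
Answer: -5055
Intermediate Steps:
J(g, G) = 10*g
(J(-36, 50) + t(23))*15 = (10*(-36) + 23)*15 = (-360 + 23)*15 = -337*15 = -5055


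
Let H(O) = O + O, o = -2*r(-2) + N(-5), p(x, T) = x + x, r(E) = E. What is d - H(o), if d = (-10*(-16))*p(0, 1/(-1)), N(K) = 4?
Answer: -16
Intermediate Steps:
p(x, T) = 2*x
o = 8 (o = -2*(-2) + 4 = 4 + 4 = 8)
H(O) = 2*O
d = 0 (d = (-10*(-16))*(2*0) = 160*0 = 0)
d - H(o) = 0 - 2*8 = 0 - 1*16 = 0 - 16 = -16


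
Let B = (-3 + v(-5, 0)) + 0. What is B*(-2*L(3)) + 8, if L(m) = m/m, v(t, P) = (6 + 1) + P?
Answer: 0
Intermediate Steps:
v(t, P) = 7 + P
L(m) = 1
B = 4 (B = (-3 + (7 + 0)) + 0 = (-3 + 7) + 0 = 4 + 0 = 4)
B*(-2*L(3)) + 8 = 4*(-2*1) + 8 = 4*(-2) + 8 = -8 + 8 = 0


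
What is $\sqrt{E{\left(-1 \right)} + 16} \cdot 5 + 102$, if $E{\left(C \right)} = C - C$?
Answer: $122$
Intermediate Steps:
$E{\left(C \right)} = 0$
$\sqrt{E{\left(-1 \right)} + 16} \cdot 5 + 102 = \sqrt{0 + 16} \cdot 5 + 102 = \sqrt{16} \cdot 5 + 102 = 4 \cdot 5 + 102 = 20 + 102 = 122$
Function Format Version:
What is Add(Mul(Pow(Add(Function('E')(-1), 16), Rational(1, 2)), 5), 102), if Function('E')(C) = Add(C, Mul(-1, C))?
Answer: 122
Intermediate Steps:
Function('E')(C) = 0
Add(Mul(Pow(Add(Function('E')(-1), 16), Rational(1, 2)), 5), 102) = Add(Mul(Pow(Add(0, 16), Rational(1, 2)), 5), 102) = Add(Mul(Pow(16, Rational(1, 2)), 5), 102) = Add(Mul(4, 5), 102) = Add(20, 102) = 122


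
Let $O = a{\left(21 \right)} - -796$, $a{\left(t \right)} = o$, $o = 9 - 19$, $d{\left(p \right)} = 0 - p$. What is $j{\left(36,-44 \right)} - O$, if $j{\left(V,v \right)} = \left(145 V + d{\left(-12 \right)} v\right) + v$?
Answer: $3862$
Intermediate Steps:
$d{\left(p \right)} = - p$
$o = -10$ ($o = 9 - 19 = -10$)
$a{\left(t \right)} = -10$
$j{\left(V,v \right)} = 13 v + 145 V$ ($j{\left(V,v \right)} = \left(145 V + \left(-1\right) \left(-12\right) v\right) + v = \left(145 V + 12 v\right) + v = \left(12 v + 145 V\right) + v = 13 v + 145 V$)
$O = 786$ ($O = -10 - -796 = -10 + 796 = 786$)
$j{\left(36,-44 \right)} - O = \left(13 \left(-44\right) + 145 \cdot 36\right) - 786 = \left(-572 + 5220\right) - 786 = 4648 - 786 = 3862$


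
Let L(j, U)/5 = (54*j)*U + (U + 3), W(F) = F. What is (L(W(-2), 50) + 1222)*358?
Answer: -9133654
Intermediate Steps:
L(j, U) = 15 + 5*U + 270*U*j (L(j, U) = 5*((54*j)*U + (U + 3)) = 5*(54*U*j + (3 + U)) = 5*(3 + U + 54*U*j) = 15 + 5*U + 270*U*j)
(L(W(-2), 50) + 1222)*358 = ((15 + 5*50 + 270*50*(-2)) + 1222)*358 = ((15 + 250 - 27000) + 1222)*358 = (-26735 + 1222)*358 = -25513*358 = -9133654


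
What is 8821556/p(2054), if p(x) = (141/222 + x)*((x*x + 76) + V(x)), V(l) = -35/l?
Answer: 1340841225776/1317575678825919 ≈ 0.0010177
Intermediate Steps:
p(x) = (47/74 + x)*(76 + x² - 35/x) (p(x) = (141/222 + x)*((x*x + 76) - 35/x) = (141*(1/222) + x)*((x² + 76) - 35/x) = (47/74 + x)*((76 + x²) - 35/x) = (47/74 + x)*(76 + x² - 35/x))
8821556/p(2054) = 8821556/(((1/74)*(-1645 + 2054*(982 + 47*2054² + 74*2054³ + 5624*2054))/2054)) = 8821556/(((1/74)*(1/2054)*(-1645 + 2054*(982 + 47*4218916 + 74*8665653464 + 11551696)))) = 8821556/(((1/74)*(1/2054)*(-1645 + 2054*(982 + 198289052 + 641258356336 + 11551696)))) = 8821556/(((1/74)*(1/2054)*(-1645 + 2054*641468198066))) = 8821556/(((1/74)*(1/2054)*(-1645 + 1317575678827564))) = 8821556/(((1/74)*(1/2054)*1317575678825919)) = 8821556/(1317575678825919/151996) = 8821556*(151996/1317575678825919) = 1340841225776/1317575678825919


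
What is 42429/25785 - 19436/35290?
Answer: 6641081/6066351 ≈ 1.0947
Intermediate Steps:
42429/25785 - 19436/35290 = 42429*(1/25785) - 19436*1/35290 = 14143/8595 - 9718/17645 = 6641081/6066351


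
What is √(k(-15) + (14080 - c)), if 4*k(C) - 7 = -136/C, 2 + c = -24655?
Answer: √34866915/30 ≈ 196.83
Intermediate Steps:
c = -24657 (c = -2 - 24655 = -24657)
k(C) = 7/4 - 34/C (k(C) = 7/4 + (-136/C)/4 = 7/4 - 34/C)
√(k(-15) + (14080 - c)) = √((7/4 - 34/(-15)) + (14080 - 1*(-24657))) = √((7/4 - 34*(-1/15)) + (14080 + 24657)) = √((7/4 + 34/15) + 38737) = √(241/60 + 38737) = √(2324461/60) = √34866915/30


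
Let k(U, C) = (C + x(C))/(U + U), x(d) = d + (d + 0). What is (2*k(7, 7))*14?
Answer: 42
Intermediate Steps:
x(d) = 2*d (x(d) = d + d = 2*d)
k(U, C) = 3*C/(2*U) (k(U, C) = (C + 2*C)/(U + U) = (3*C)/((2*U)) = (3*C)*(1/(2*U)) = 3*C/(2*U))
(2*k(7, 7))*14 = (2*((3/2)*7/7))*14 = (2*((3/2)*7*(⅐)))*14 = (2*(3/2))*14 = 3*14 = 42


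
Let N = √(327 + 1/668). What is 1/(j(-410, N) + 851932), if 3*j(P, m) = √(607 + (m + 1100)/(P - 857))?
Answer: 1/(851932 + √1267*√(767969 - √36478979/334)/3801) ≈ 1.1738e-6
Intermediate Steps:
N = √36478979/334 (N = √(327 + 1/668) = √(218437/668) = √36478979/334 ≈ 18.083)
j(P, m) = √(607 + (1100 + m)/(-857 + P))/3 (j(P, m) = √(607 + (m + 1100)/(P - 857))/3 = √(607 + (1100 + m)/(-857 + P))/3)
1/(j(-410, N) + 851932) = 1/(√((-519099 + √36478979/334 + 607*(-410))/(-857 - 410))/3 + 851932) = 1/(√((-519099 + √36478979/334 - 248870)/(-1267))/3 + 851932) = 1/(√(-(-767969 + √36478979/334)/1267)/3 + 851932) = 1/(√(767969/1267 - √36478979/423178)/3 + 851932) = 1/(851932 + √(767969/1267 - √36478979/423178)/3)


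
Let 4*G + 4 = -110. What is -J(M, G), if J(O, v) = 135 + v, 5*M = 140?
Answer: -213/2 ≈ -106.50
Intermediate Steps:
M = 28 (M = (⅕)*140 = 28)
G = -57/2 (G = -1 + (¼)*(-110) = -1 - 55/2 = -57/2 ≈ -28.500)
-J(M, G) = -(135 - 57/2) = -1*213/2 = -213/2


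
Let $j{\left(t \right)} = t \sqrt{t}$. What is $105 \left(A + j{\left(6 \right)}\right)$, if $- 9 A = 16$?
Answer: $- \frac{560}{3} + 630 \sqrt{6} \approx 1356.5$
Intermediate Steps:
$A = - \frac{16}{9}$ ($A = \left(- \frac{1}{9}\right) 16 = - \frac{16}{9} \approx -1.7778$)
$j{\left(t \right)} = t^{\frac{3}{2}}$
$105 \left(A + j{\left(6 \right)}\right) = 105 \left(- \frac{16}{9} + 6^{\frac{3}{2}}\right) = 105 \left(- \frac{16}{9} + 6 \sqrt{6}\right) = - \frac{560}{3} + 630 \sqrt{6}$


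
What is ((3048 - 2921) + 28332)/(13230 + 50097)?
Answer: 28459/63327 ≈ 0.44940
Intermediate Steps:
((3048 - 2921) + 28332)/(13230 + 50097) = (127 + 28332)/63327 = 28459*(1/63327) = 28459/63327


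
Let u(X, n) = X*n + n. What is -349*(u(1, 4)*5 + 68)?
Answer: -37692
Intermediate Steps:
u(X, n) = n + X*n
-349*(u(1, 4)*5 + 68) = -349*((4*(1 + 1))*5 + 68) = -349*((4*2)*5 + 68) = -349*(8*5 + 68) = -349*(40 + 68) = -349*108 = -37692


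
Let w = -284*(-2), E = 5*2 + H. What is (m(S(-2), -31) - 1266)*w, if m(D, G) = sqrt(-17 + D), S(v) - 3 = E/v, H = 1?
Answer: -719088 + 284*I*sqrt(78) ≈ -7.1909e+5 + 2508.2*I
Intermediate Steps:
E = 11 (E = 5*2 + 1 = 10 + 1 = 11)
S(v) = 3 + 11/v
w = 568
(m(S(-2), -31) - 1266)*w = (sqrt(-17 + (3 + 11/(-2))) - 1266)*568 = (sqrt(-17 + (3 + 11*(-1/2))) - 1266)*568 = (sqrt(-17 + (3 - 11/2)) - 1266)*568 = (sqrt(-17 - 5/2) - 1266)*568 = (sqrt(-39/2) - 1266)*568 = (I*sqrt(78)/2 - 1266)*568 = (-1266 + I*sqrt(78)/2)*568 = -719088 + 284*I*sqrt(78)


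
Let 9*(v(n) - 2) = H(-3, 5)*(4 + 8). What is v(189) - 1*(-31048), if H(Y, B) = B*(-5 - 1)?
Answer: 31010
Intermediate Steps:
H(Y, B) = -6*B (H(Y, B) = B*(-6) = -6*B)
v(n) = -38 (v(n) = 2 + ((-6*5)*(4 + 8))/9 = 2 + (-30*12)/9 = 2 + (⅑)*(-360) = 2 - 40 = -38)
v(189) - 1*(-31048) = -38 - 1*(-31048) = -38 + 31048 = 31010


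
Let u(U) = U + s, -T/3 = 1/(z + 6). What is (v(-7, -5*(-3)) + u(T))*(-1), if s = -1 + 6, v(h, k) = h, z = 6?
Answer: 9/4 ≈ 2.2500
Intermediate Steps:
T = -1/4 (T = -3/(6 + 6) = -3/12 = -3*1/12 = -1/4 ≈ -0.25000)
s = 5
u(U) = 5 + U (u(U) = U + 5 = 5 + U)
(v(-7, -5*(-3)) + u(T))*(-1) = (-7 + (5 - 1/4))*(-1) = (-7 + 19/4)*(-1) = -9/4*(-1) = 9/4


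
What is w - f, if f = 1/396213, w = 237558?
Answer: 94123567853/396213 ≈ 2.3756e+5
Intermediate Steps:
f = 1/396213 ≈ 2.5239e-6
w - f = 237558 - 1*1/396213 = 237558 - 1/396213 = 94123567853/396213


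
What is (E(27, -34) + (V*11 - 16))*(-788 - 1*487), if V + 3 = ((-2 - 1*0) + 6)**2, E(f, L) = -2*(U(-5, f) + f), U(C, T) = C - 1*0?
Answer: -105825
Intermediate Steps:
U(C, T) = C (U(C, T) = C + 0 = C)
E(f, L) = 10 - 2*f (E(f, L) = -2*(-5 + f) = 10 - 2*f)
V = 13 (V = -3 + ((-2 - 1*0) + 6)**2 = -3 + ((-2 + 0) + 6)**2 = -3 + (-2 + 6)**2 = -3 + 4**2 = -3 + 16 = 13)
(E(27, -34) + (V*11 - 16))*(-788 - 1*487) = ((10 - 2*27) + (13*11 - 16))*(-788 - 1*487) = ((10 - 54) + (143 - 16))*(-788 - 487) = (-44 + 127)*(-1275) = 83*(-1275) = -105825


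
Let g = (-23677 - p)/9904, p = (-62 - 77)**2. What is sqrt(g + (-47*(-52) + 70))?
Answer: sqrt(15385652302)/2476 ≈ 50.096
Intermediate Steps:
p = 19321 (p = (-139)**2 = 19321)
g = -21499/4952 (g = (-23677 - 1*19321)/9904 = (-23677 - 19321)*(1/9904) = -42998*1/9904 = -21499/4952 ≈ -4.3415)
sqrt(g + (-47*(-52) + 70)) = sqrt(-21499/4952 + (-47*(-52) + 70)) = sqrt(-21499/4952 + (2444 + 70)) = sqrt(-21499/4952 + 2514) = sqrt(12427829/4952) = sqrt(15385652302)/2476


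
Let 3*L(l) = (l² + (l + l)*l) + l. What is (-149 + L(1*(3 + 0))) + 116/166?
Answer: -11479/83 ≈ -138.30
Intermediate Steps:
L(l) = l² + l/3 (L(l) = ((l² + (l + l)*l) + l)/3 = ((l² + (2*l)*l) + l)/3 = ((l² + 2*l²) + l)/3 = (3*l² + l)/3 = (l + 3*l²)/3 = l² + l/3)
(-149 + L(1*(3 + 0))) + 116/166 = (-149 + (1*(3 + 0))*(⅓ + 1*(3 + 0))) + 116/166 = (-149 + (1*3)*(⅓ + 1*3)) + 116*(1/166) = (-149 + 3*(⅓ + 3)) + 58/83 = (-149 + 3*(10/3)) + 58/83 = (-149 + 10) + 58/83 = -139 + 58/83 = -11479/83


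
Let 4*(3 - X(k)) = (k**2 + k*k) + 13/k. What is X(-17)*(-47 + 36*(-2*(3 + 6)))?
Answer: 6678255/68 ≈ 98210.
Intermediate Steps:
X(k) = 3 - 13/(4*k) - k**2/2 (X(k) = 3 - ((k**2 + k*k) + 13/k)/4 = 3 - ((k**2 + k**2) + 13/k)/4 = 3 - (2*k**2 + 13/k)/4 = 3 + (-13/(4*k) - k**2/2) = 3 - 13/(4*k) - k**2/2)
X(-17)*(-47 + 36*(-2*(3 + 6))) = (3 - 13/4/(-17) - 1/2*(-17)**2)*(-47 + 36*(-2*(3 + 6))) = (3 - 13/4*(-1/17) - 1/2*289)*(-47 + 36*(-2*9)) = (3 + 13/68 - 289/2)*(-47 + 36*(-18)) = -9609*(-47 - 648)/68 = -9609/68*(-695) = 6678255/68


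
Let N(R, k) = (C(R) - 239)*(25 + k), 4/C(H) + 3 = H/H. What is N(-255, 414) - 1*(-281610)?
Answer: 175811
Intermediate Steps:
C(H) = -2 (C(H) = 4/(-3 + H/H) = 4/(-3 + 1) = 4/(-2) = 4*(-½) = -2)
N(R, k) = -6025 - 241*k (N(R, k) = (-2 - 239)*(25 + k) = -241*(25 + k) = -6025 - 241*k)
N(-255, 414) - 1*(-281610) = (-6025 - 241*414) - 1*(-281610) = (-6025 - 99774) + 281610 = -105799 + 281610 = 175811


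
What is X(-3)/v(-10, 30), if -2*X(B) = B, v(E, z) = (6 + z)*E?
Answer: -1/240 ≈ -0.0041667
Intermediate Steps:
v(E, z) = E*(6 + z)
X(B) = -B/2
X(-3)/v(-10, 30) = (-1/2*(-3))/((-10*(6 + 30))) = 3/(2*((-10*36))) = (3/2)/(-360) = (3/2)*(-1/360) = -1/240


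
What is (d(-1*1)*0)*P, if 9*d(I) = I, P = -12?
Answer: 0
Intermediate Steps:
d(I) = I/9
(d(-1*1)*0)*P = (((-1*1)/9)*0)*(-12) = (((⅑)*(-1))*0)*(-12) = -⅑*0*(-12) = 0*(-12) = 0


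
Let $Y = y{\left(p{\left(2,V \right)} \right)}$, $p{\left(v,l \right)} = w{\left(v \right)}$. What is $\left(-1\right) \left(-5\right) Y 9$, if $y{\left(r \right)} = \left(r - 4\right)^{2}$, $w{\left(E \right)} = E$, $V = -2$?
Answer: $180$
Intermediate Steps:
$p{\left(v,l \right)} = v$
$y{\left(r \right)} = \left(-4 + r\right)^{2}$
$Y = 4$ ($Y = \left(-4 + 2\right)^{2} = \left(-2\right)^{2} = 4$)
$\left(-1\right) \left(-5\right) Y 9 = \left(-1\right) \left(-5\right) 4 \cdot 9 = 5 \cdot 4 \cdot 9 = 20 \cdot 9 = 180$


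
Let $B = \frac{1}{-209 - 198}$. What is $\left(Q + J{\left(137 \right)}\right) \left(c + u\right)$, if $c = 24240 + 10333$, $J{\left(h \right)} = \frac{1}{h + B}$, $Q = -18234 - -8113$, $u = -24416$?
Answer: $- \frac{5731862340827}{55758} \approx -1.028 \cdot 10^{8}$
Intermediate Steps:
$Q = -10121$ ($Q = -18234 + 8113 = -10121$)
$B = - \frac{1}{407}$ ($B = \frac{1}{-407} = - \frac{1}{407} \approx -0.002457$)
$J{\left(h \right)} = \frac{1}{- \frac{1}{407} + h}$ ($J{\left(h \right)} = \frac{1}{h - \frac{1}{407}} = \frac{1}{- \frac{1}{407} + h}$)
$c = 34573$
$\left(Q + J{\left(137 \right)}\right) \left(c + u\right) = \left(-10121 + \frac{407}{-1 + 407 \cdot 137}\right) \left(34573 - 24416\right) = \left(-10121 + \frac{407}{-1 + 55759}\right) 10157 = \left(-10121 + \frac{407}{55758}\right) 10157 = \left(- \frac{564326311}{55758}\right) 10157 = - \frac{5731862340827}{55758}$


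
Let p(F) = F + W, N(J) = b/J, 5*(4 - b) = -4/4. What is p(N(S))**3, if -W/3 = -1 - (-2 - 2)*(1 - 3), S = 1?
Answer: 3796416/125 ≈ 30371.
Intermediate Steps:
b = 21/5 (b = 4 - (-4)/(5*4) = 4 - 1/5*(-1) = 4 + 1/5 = 21/5 ≈ 4.2000)
W = 27 (W = -3*(-1 - (-2 - 2)*(1 - 3)) = -3*(-1 - (-4)*(-2)) = -3*(-1 - 1*8) = -3*(-1 - 8) = -3*(-9) = 27)
N(J) = 21/(5*J)
p(F) = 27 + F (p(F) = F + 27 = 27 + F)
p(N(S))**3 = (27 + (21/5)/1)**3 = (27 + (21/5)*1)**3 = (27 + 21/5)**3 = (156/5)**3 = 3796416/125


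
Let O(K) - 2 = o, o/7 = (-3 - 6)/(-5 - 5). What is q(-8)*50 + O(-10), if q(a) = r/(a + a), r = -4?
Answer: 104/5 ≈ 20.800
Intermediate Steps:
o = 63/10 (o = 7*((-3 - 6)/(-5 - 5)) = 7*(-9/(-10)) = 7*(-9*(-1/10)) = 7*(9/10) = 63/10 ≈ 6.3000)
O(K) = 83/10 (O(K) = 2 + 63/10 = 83/10)
q(a) = -2/a (q(a) = -4/(a + a) = -4*1/(2*a) = -2/a)
q(-8)*50 + O(-10) = -2/(-8)*50 + 83/10 = -2*(-1/8)*50 + 83/10 = (1/4)*50 + 83/10 = 25/2 + 83/10 = 104/5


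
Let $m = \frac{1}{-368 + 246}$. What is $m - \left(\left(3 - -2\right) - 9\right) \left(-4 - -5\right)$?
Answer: $\frac{487}{122} \approx 3.9918$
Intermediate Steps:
$m = - \frac{1}{122}$ ($m = \frac{1}{-122} = - \frac{1}{122} \approx -0.0081967$)
$m - \left(\left(3 - -2\right) - 9\right) \left(-4 - -5\right) = - \frac{1}{122} - \left(\left(3 - -2\right) - 9\right) \left(-4 - -5\right) = - \frac{1}{122} - \left(\left(3 + 2\right) - 9\right) \left(-4 + 5\right) = - \frac{1}{122} - \left(5 - 9\right) 1 = - \frac{1}{122} - \left(-4\right) 1 = - \frac{1}{122} - -4 = - \frac{1}{122} + 4 = \frac{487}{122}$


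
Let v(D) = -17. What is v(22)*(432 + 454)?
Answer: -15062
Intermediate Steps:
v(22)*(432 + 454) = -17*(432 + 454) = -17*886 = -15062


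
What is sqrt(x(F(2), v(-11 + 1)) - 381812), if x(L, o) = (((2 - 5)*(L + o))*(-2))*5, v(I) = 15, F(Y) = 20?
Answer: I*sqrt(380762) ≈ 617.06*I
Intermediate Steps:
x(L, o) = 30*L + 30*o (x(L, o) = (-3*(L + o)*(-2))*5 = ((-3*L - 3*o)*(-2))*5 = (6*L + 6*o)*5 = 30*L + 30*o)
sqrt(x(F(2), v(-11 + 1)) - 381812) = sqrt((30*20 + 30*15) - 381812) = sqrt((600 + 450) - 381812) = sqrt(1050 - 381812) = sqrt(-380762) = I*sqrt(380762)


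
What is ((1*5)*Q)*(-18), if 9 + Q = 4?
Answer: 450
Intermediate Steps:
Q = -5 (Q = -9 + 4 = -5)
((1*5)*Q)*(-18) = ((1*5)*(-5))*(-18) = (5*(-5))*(-18) = -25*(-18) = 450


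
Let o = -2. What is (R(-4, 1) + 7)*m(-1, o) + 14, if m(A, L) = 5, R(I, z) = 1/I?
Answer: 191/4 ≈ 47.750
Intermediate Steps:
(R(-4, 1) + 7)*m(-1, o) + 14 = (1/(-4) + 7)*5 + 14 = (-¼ + 7)*5 + 14 = (27/4)*5 + 14 = 135/4 + 14 = 191/4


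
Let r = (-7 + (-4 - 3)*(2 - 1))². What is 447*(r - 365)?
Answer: -75543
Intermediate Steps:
r = 196 (r = (-7 - 7*1)² = (-7 - 7)² = (-14)² = 196)
447*(r - 365) = 447*(196 - 365) = 447*(-169) = -75543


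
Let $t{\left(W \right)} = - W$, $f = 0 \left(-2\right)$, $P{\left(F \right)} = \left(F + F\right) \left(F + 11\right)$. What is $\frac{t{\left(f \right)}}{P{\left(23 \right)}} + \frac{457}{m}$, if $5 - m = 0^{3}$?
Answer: $\frac{457}{5} \approx 91.4$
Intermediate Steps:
$P{\left(F \right)} = 2 F \left(11 + F\right)$
$f = 0$
$m = 5$ ($m = 5 - 0^{3} = 5 - 0 = 5 + 0 = 5$)
$\frac{t{\left(f \right)}}{P{\left(23 \right)}} + \frac{457}{m} = \frac{\left(-1\right) 0}{2 \cdot 23 \left(11 + 23\right)} + \frac{457}{5} = \frac{0}{2 \cdot 23 \cdot 34} + 457 \cdot \frac{1}{5} = \frac{0}{1564} + \frac{457}{5} = 0 \cdot \frac{1}{1564} + \frac{457}{5} = 0 + \frac{457}{5} = \frac{457}{5}$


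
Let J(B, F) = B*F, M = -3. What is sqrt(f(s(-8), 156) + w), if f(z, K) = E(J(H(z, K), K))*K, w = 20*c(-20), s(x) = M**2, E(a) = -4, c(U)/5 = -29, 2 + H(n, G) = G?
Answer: 2*I*sqrt(881) ≈ 59.363*I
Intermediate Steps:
H(n, G) = -2 + G
c(U) = -145 (c(U) = 5*(-29) = -145)
s(x) = 9 (s(x) = (-3)**2 = 9)
w = -2900 (w = 20*(-145) = -2900)
f(z, K) = -4*K
sqrt(f(s(-8), 156) + w) = sqrt(-4*156 - 2900) = sqrt(-624 - 2900) = sqrt(-3524) = 2*I*sqrt(881)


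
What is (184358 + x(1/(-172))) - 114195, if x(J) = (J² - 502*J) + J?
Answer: 2075788365/29584 ≈ 70166.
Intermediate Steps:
x(J) = J² - 501*J
(184358 + x(1/(-172))) - 114195 = (184358 + (-501 + 1/(-172))/(-172)) - 114195 = (184358 - (-501 - 1/172)/172) - 114195 = (184358 - 1/172*(-86173/172)) - 114195 = (184358 + 86173/29584) - 114195 = 5454133245/29584 - 114195 = 2075788365/29584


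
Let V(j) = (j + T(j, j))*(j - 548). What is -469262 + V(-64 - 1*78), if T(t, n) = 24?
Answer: -387842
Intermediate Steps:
V(j) = (-548 + j)*(24 + j) (V(j) = (j + 24)*(j - 548) = (24 + j)*(-548 + j) = (-548 + j)*(24 + j))
-469262 + V(-64 - 1*78) = -469262 + (-13152 + (-64 - 1*78)**2 - 524*(-64 - 1*78)) = -469262 + (-13152 + (-64 - 78)**2 - 524*(-64 - 78)) = -469262 + (-13152 + (-142)**2 - 524*(-142)) = -469262 + (-13152 + 20164 + 74408) = -469262 + 81420 = -387842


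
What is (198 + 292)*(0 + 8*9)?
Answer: 35280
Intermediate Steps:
(198 + 292)*(0 + 8*9) = 490*(0 + 72) = 490*72 = 35280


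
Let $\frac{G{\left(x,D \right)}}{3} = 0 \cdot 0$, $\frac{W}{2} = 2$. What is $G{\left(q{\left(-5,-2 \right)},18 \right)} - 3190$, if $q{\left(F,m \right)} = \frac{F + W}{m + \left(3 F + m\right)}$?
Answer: $-3190$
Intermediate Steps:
$W = 4$ ($W = 2 \cdot 2 = 4$)
$q{\left(F,m \right)} = \frac{4 + F}{2 m + 3 F}$ ($q{\left(F,m \right)} = \frac{F + 4}{m + \left(3 F + m\right)} = \frac{4 + F}{m + \left(m + 3 F\right)} = \frac{4 + F}{2 m + 3 F}$)
$G{\left(x,D \right)} = 0$ ($G{\left(x,D \right)} = 3 \cdot 0 \cdot 0 = 3 \cdot 0 = 0$)
$G{\left(q{\left(-5,-2 \right)},18 \right)} - 3190 = 0 - 3190 = -3190$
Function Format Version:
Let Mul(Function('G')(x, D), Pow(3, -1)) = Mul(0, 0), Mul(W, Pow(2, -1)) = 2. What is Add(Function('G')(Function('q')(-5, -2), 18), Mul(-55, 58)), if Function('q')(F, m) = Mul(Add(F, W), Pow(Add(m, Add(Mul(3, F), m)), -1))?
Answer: -3190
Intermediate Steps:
W = 4 (W = Mul(2, 2) = 4)
Function('q')(F, m) = Mul(Pow(Add(Mul(2, m), Mul(3, F)), -1), Add(4, F)) (Function('q')(F, m) = Mul(Add(F, 4), Pow(Add(m, Add(Mul(3, F), m)), -1)) = Mul(Add(4, F), Pow(Add(m, Add(m, Mul(3, F))), -1)) = Mul(Add(4, F), Pow(Add(Mul(2, m), Mul(3, F)), -1)) = Mul(Pow(Add(Mul(2, m), Mul(3, F)), -1), Add(4, F)))
Function('G')(x, D) = 0 (Function('G')(x, D) = Mul(3, Mul(0, 0)) = Mul(3, 0) = 0)
Add(Function('G')(Function('q')(-5, -2), 18), Mul(-55, 58)) = Add(0, Mul(-55, 58)) = Add(0, -3190) = -3190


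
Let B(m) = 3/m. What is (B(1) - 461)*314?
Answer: -143812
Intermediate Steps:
(B(1) - 461)*314 = (3/1 - 461)*314 = (3*1 - 461)*314 = (3 - 461)*314 = -458*314 = -143812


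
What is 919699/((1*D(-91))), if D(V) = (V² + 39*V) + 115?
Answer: 919699/4847 ≈ 189.75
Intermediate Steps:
D(V) = 115 + V² + 39*V
919699/((1*D(-91))) = 919699/((1*(115 + (-91)² + 39*(-91)))) = 919699/((1*(115 + 8281 - 3549))) = 919699/((1*4847)) = 919699/4847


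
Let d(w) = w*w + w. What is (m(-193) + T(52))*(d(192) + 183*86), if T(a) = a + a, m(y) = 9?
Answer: 5965722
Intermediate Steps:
d(w) = w + w² (d(w) = w² + w = w + w²)
T(a) = 2*a
(m(-193) + T(52))*(d(192) + 183*86) = (9 + 2*52)*(192*(1 + 192) + 183*86) = (9 + 104)*(192*193 + 15738) = 113*(37056 + 15738) = 113*52794 = 5965722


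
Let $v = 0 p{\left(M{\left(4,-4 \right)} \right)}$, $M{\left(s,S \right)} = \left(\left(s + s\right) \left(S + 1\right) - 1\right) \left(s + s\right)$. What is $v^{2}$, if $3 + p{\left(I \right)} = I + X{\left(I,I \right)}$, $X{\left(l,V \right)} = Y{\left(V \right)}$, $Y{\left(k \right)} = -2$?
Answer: $0$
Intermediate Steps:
$X{\left(l,V \right)} = -2$
$M{\left(s,S \right)} = 2 s \left(-1 + 2 s \left(1 + S\right)\right)$ ($M{\left(s,S \right)} = \left(2 s \left(1 + S\right) - 1\right) 2 s = \left(-1 + 2 s \left(1 + S\right)\right) 2 s = 2 s \left(-1 + 2 s \left(1 + S\right)\right)$)
$p{\left(I \right)} = -5 + I$ ($p{\left(I \right)} = -3 + \left(I - 2\right) = -3 + \left(-2 + I\right) = -5 + I$)
$v = 0$ ($v = 0 \left(-5 + 2 \cdot 4 \left(-1 + 2 \cdot 4 + 2 \left(-4\right) 4\right)\right) = 0 \left(-5 + 2 \cdot 4 \left(-1 + 8 - 32\right)\right) = 0 \left(-5 + 2 \cdot 4 \left(-25\right)\right) = 0 \left(-5 - 200\right) = 0 \left(-205\right) = 0$)
$v^{2} = 0^{2} = 0$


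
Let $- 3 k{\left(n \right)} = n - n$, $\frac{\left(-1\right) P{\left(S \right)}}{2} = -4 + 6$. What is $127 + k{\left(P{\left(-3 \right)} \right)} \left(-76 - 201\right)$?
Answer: $127$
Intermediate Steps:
$P{\left(S \right)} = -4$ ($P{\left(S \right)} = - 2 \left(-4 + 6\right) = \left(-2\right) 2 = -4$)
$k{\left(n \right)} = 0$ ($k{\left(n \right)} = - \frac{n - n}{3} = \left(- \frac{1}{3}\right) 0 = 0$)
$127 + k{\left(P{\left(-3 \right)} \right)} \left(-76 - 201\right) = 127 + 0 \left(-76 - 201\right) = 127 + 0 \left(-277\right) = 127 + 0 = 127$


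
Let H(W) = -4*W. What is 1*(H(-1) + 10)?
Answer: 14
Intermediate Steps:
1*(H(-1) + 10) = 1*(-4*(-1) + 10) = 1*(4 + 10) = 1*14 = 14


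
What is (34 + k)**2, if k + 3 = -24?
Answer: 49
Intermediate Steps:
k = -27 (k = -3 - 24 = -27)
(34 + k)**2 = (34 - 27)**2 = 7**2 = 49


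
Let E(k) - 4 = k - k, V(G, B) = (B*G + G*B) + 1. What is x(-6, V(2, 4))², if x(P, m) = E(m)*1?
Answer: 16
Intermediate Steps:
V(G, B) = 1 + 2*B*G (V(G, B) = (B*G + B*G) + 1 = 2*B*G + 1 = 1 + 2*B*G)
E(k) = 4 (E(k) = 4 + (k - k) = 4 + 0 = 4)
x(P, m) = 4 (x(P, m) = 4*1 = 4)
x(-6, V(2, 4))² = 4² = 16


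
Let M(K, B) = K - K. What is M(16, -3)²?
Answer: 0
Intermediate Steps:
M(K, B) = 0
M(16, -3)² = 0² = 0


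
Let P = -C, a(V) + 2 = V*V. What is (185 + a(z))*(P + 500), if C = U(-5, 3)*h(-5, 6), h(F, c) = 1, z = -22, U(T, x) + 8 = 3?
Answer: 336835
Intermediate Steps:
U(T, x) = -5 (U(T, x) = -8 + 3 = -5)
C = -5 (C = -5*1 = -5)
a(V) = -2 + V**2 (a(V) = -2 + V*V = -2 + V**2)
P = 5 (P = -1*(-5) = 5)
(185 + a(z))*(P + 500) = (185 + (-2 + (-22)**2))*(5 + 500) = (185 + (-2 + 484))*505 = (185 + 482)*505 = 667*505 = 336835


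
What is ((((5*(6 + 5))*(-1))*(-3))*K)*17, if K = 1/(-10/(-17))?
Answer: 9537/2 ≈ 4768.5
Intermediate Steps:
K = 17/10 (K = 1/(-10*(-1/17)) = 1/(10/17) = 17/10 ≈ 1.7000)
((((5*(6 + 5))*(-1))*(-3))*K)*17 = ((((5*(6 + 5))*(-1))*(-3))*(17/10))*17 = ((((5*11)*(-1))*(-3))*(17/10))*17 = (((55*(-1))*(-3))*(17/10))*17 = (-55*(-3)*(17/10))*17 = (165*(17/10))*17 = (561/2)*17 = 9537/2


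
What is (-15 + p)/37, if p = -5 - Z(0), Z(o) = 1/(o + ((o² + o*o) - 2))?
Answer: -39/74 ≈ -0.52703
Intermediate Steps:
Z(o) = 1/(-2 + o + 2*o²) (Z(o) = 1/(o + ((o² + o²) - 2)) = 1/(o + (2*o² - 2)) = 1/(o + (-2 + 2*o²)) = 1/(-2 + o + 2*o²))
p = -9/2 (p = -5 - 1/(-2 + 0 + 2*0²) = -5 - 1/(-2 + 0 + 2*0) = -5 - 1/(-2 + 0 + 0) = -5 - 1/(-2) = -5 - 1*(-½) = -5 + ½ = -9/2 ≈ -4.5000)
(-15 + p)/37 = (-15 - 9/2)/37 = -39/2*1/37 = -39/74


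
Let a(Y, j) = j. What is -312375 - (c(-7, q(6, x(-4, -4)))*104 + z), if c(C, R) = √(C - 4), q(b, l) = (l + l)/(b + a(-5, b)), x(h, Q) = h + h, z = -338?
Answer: -312037 - 104*I*√11 ≈ -3.1204e+5 - 344.93*I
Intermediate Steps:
x(h, Q) = 2*h
q(b, l) = l/b (q(b, l) = (l + l)/(b + b) = (2*l)/((2*b)) = (2*l)*(1/(2*b)) = l/b)
c(C, R) = √(-4 + C)
-312375 - (c(-7, q(6, x(-4, -4)))*104 + z) = -312375 - (√(-4 - 7)*104 - 338) = -312375 - (√(-11)*104 - 338) = -312375 - ((I*√11)*104 - 338) = -312375 - (104*I*√11 - 338) = -312375 - (-338 + 104*I*√11) = -312375 + (338 - 104*I*√11) = -312037 - 104*I*√11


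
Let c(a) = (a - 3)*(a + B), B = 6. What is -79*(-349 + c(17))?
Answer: 2133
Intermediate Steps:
c(a) = (-3 + a)*(6 + a) (c(a) = (a - 3)*(a + 6) = (-3 + a)*(6 + a))
-79*(-349 + c(17)) = -79*(-349 + (-18 + 17**2 + 3*17)) = -79*(-349 + (-18 + 289 + 51)) = -79*(-349 + 322) = -79*(-27) = 2133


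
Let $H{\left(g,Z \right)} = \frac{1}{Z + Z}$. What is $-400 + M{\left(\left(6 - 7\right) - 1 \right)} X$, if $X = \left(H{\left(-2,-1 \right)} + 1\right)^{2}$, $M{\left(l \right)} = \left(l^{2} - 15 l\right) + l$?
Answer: $-392$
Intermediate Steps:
$H{\left(g,Z \right)} = \frac{1}{2 Z}$
$M{\left(l \right)} = l^{2} - 14 l$
$X = \frac{1}{4}$ ($X = \left(\frac{1}{2 \left(-1\right)} + 1\right)^{2} = \left(\frac{1}{2} \left(-1\right) + 1\right)^{2} = \left(- \frac{1}{2} + 1\right)^{2} = \left(\frac{1}{2}\right)^{2} = \frac{1}{4} \approx 0.25$)
$-400 + M{\left(\left(6 - 7\right) - 1 \right)} X = -400 + \left(\left(6 - 7\right) - 1\right) \left(-14 + \left(\left(6 - 7\right) - 1\right)\right) \frac{1}{4} = -400 + \left(-1 - 1\right) \left(-14 - 2\right) \frac{1}{4} = -400 + - 2 \left(-14 - 2\right) \frac{1}{4} = -400 + \left(-2\right) \left(-16\right) \frac{1}{4} = -400 + 32 \cdot \frac{1}{4} = -400 + 8 = -392$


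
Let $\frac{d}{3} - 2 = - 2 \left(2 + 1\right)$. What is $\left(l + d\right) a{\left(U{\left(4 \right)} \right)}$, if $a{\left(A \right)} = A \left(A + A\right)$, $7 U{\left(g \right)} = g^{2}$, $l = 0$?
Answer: $- \frac{6144}{49} \approx -125.39$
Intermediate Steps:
$U{\left(g \right)} = \frac{g^{2}}{7}$
$a{\left(A \right)} = 2 A^{2}$ ($a{\left(A \right)} = A 2 A = 2 A^{2}$)
$d = -12$ ($d = 6 + 3 \left(- 2 \left(2 + 1\right)\right) = 6 + 3 \left(\left(-2\right) 3\right) = 6 + 3 \left(-6\right) = 6 - 18 = -12$)
$\left(l + d\right) a{\left(U{\left(4 \right)} \right)} = \left(0 - 12\right) 2 \left(\frac{4^{2}}{7}\right)^{2} = - 12 \cdot 2 \left(\frac{1}{7} \cdot 16\right)^{2} = - 12 \cdot 2 \left(\frac{16}{7}\right)^{2} = - 12 \cdot 2 \cdot \frac{256}{49} = \left(-12\right) \frac{512}{49} = - \frac{6144}{49}$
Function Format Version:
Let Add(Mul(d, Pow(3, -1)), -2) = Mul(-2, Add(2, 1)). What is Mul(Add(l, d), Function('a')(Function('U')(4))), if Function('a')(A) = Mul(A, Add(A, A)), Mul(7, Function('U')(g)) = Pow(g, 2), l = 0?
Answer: Rational(-6144, 49) ≈ -125.39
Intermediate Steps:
Function('U')(g) = Mul(Rational(1, 7), Pow(g, 2))
Function('a')(A) = Mul(2, Pow(A, 2)) (Function('a')(A) = Mul(A, Mul(2, A)) = Mul(2, Pow(A, 2)))
d = -12 (d = Add(6, Mul(3, Mul(-2, Add(2, 1)))) = Add(6, Mul(3, Mul(-2, 3))) = Add(6, Mul(3, -6)) = Add(6, -18) = -12)
Mul(Add(l, d), Function('a')(Function('U')(4))) = Mul(Add(0, -12), Mul(2, Pow(Mul(Rational(1, 7), Pow(4, 2)), 2))) = Mul(-12, Mul(2, Pow(Mul(Rational(1, 7), 16), 2))) = Mul(-12, Mul(2, Pow(Rational(16, 7), 2))) = Mul(-12, Mul(2, Rational(256, 49))) = Mul(-12, Rational(512, 49)) = Rational(-6144, 49)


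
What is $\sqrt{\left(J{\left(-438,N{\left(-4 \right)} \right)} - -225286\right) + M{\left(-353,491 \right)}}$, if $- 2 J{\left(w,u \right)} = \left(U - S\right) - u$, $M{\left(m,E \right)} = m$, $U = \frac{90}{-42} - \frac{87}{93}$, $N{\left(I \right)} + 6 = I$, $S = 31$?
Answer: $\frac{\sqrt{42369747798}}{434} \approx 474.28$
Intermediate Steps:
$N{\left(I \right)} = -6 + I$
$U = - \frac{668}{217}$ ($U = 90 \left(- \frac{1}{42}\right) - \frac{29}{31} = - \frac{15}{7} - \frac{29}{31} = - \frac{668}{217} \approx -3.0783$)
$J{\left(w,u \right)} = \frac{7395}{434} + \frac{u}{2}$ ($J{\left(w,u \right)} = - \frac{\left(- \frac{668}{217} - 31\right) - u}{2} = - \frac{- \frac{7395}{217} - u}{2} = \frac{7395}{434} + \frac{u}{2}$)
$\sqrt{\left(J{\left(-438,N{\left(-4 \right)} \right)} - -225286\right) + M{\left(-353,491 \right)}} = \sqrt{\left(\left(\frac{7395}{434} + \frac{-6 - 4}{2}\right) - -225286\right) - 353} = \sqrt{\left(\left(\frac{7395}{434} + \frac{1}{2} \left(-10\right)\right) + 225286\right) - 353} = \sqrt{\left(\left(\frac{7395}{434} - 5\right) + 225286\right) - 353} = \sqrt{\left(\frac{5225}{434} + 225286\right) - 353} = \sqrt{\frac{97779349}{434} - 353} = \sqrt{\frac{97626147}{434}} = \frac{\sqrt{42369747798}}{434}$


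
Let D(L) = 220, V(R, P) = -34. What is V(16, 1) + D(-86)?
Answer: 186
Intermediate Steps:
V(16, 1) + D(-86) = -34 + 220 = 186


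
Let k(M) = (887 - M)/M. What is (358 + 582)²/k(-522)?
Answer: -461239200/1409 ≈ -3.2735e+5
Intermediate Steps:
k(M) = (887 - M)/M
(358 + 582)²/k(-522) = (358 + 582)²/(((887 - 1*(-522))/(-522))) = 940²/((-(887 + 522)/522)) = 883600/((-1/522*1409)) = 883600/(-1409/522) = 883600*(-522/1409) = -461239200/1409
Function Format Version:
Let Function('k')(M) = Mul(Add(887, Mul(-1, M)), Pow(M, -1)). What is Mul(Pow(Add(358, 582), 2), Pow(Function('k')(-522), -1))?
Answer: Rational(-461239200, 1409) ≈ -3.2735e+5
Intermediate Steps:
Function('k')(M) = Mul(Pow(M, -1), Add(887, Mul(-1, M)))
Mul(Pow(Add(358, 582), 2), Pow(Function('k')(-522), -1)) = Mul(Pow(Add(358, 582), 2), Pow(Mul(Pow(-522, -1), Add(887, Mul(-1, -522))), -1)) = Mul(Pow(940, 2), Pow(Mul(Rational(-1, 522), Add(887, 522)), -1)) = Mul(883600, Pow(Mul(Rational(-1, 522), 1409), -1)) = Mul(883600, Pow(Rational(-1409, 522), -1)) = Mul(883600, Rational(-522, 1409)) = Rational(-461239200, 1409)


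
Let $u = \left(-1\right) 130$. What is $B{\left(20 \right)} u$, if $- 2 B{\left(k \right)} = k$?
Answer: $1300$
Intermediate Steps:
$B{\left(k \right)} = - \frac{k}{2}$
$u = -130$
$B{\left(20 \right)} u = \left(- \frac{1}{2}\right) 20 \left(-130\right) = \left(-10\right) \left(-130\right) = 1300$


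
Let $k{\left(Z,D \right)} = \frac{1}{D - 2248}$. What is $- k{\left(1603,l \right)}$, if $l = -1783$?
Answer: $\frac{1}{4031} \approx 0.00024808$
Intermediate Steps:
$k{\left(Z,D \right)} = \frac{1}{-2248 + D}$
$- k{\left(1603,l \right)} = - \frac{1}{-2248 - 1783} = - \frac{1}{-4031} = \left(-1\right) \left(- \frac{1}{4031}\right) = \frac{1}{4031}$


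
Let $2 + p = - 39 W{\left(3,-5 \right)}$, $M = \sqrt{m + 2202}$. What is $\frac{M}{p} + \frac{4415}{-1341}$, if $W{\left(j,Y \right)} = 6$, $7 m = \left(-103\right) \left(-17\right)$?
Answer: $- \frac{4415}{1341} - \frac{\sqrt{120155}}{1652} \approx -3.5021$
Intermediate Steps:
$m = \frac{1751}{7}$ ($m = \frac{\left(-103\right) \left(-17\right)}{7} = \frac{1}{7} \cdot 1751 = \frac{1751}{7} \approx 250.14$)
$M = \frac{\sqrt{120155}}{7}$ ($M = \sqrt{\frac{1751}{7} + 2202} = \sqrt{\frac{17165}{7}} = \frac{\sqrt{120155}}{7} \approx 49.519$)
$p = -236$ ($p = -2 - 234 = -236$)
$\frac{M}{p} + \frac{4415}{-1341} = \frac{\frac{1}{7} \sqrt{120155}}{-236} + \frac{4415}{-1341} = \frac{\sqrt{120155}}{7} \left(- \frac{1}{236}\right) + 4415 \left(- \frac{1}{1341}\right) = - \frac{\sqrt{120155}}{1652} - \frac{4415}{1341} = - \frac{4415}{1341} - \frac{\sqrt{120155}}{1652}$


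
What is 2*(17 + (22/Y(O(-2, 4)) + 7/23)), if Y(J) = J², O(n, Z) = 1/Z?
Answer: 16988/23 ≈ 738.61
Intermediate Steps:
2*(17 + (22/Y(O(-2, 4)) + 7/23)) = 2*(17 + (22/((1/4)²) + 7/23)) = 2*(17 + (22/((¼)²) + 7*(1/23))) = 2*(17 + (22/(1/16) + 7/23)) = 2*(17 + (22*16 + 7/23)) = 2*(17 + (352 + 7/23)) = 2*(17 + 8103/23) = 2*(8494/23) = 16988/23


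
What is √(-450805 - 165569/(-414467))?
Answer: 9*I*√956055789467962/414467 ≈ 671.42*I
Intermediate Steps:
√(-450805 - 165569/(-414467)) = √(-450805 - 165569*(-1/414467)) = √(-450805 + 165569/414467) = √(-186843630366/414467) = 9*I*√956055789467962/414467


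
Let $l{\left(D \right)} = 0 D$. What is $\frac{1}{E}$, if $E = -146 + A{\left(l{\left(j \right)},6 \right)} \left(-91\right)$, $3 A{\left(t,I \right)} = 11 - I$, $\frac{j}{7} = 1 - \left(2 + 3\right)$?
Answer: $- \frac{3}{893} \approx -0.0033595$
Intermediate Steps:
$j = -28$ ($j = 7 \left(1 - \left(2 + 3\right)\right) = 7 \left(1 - 5\right) = 7 \left(-4\right) = -28$)
$l{\left(D \right)} = 0$
$A{\left(t,I \right)} = \frac{11}{3} - \frac{I}{3}$ ($A{\left(t,I \right)} = \frac{11 - I}{3} = \frac{11}{3} - \frac{I}{3}$)
$E = - \frac{893}{3}$ ($E = -146 + \left(\frac{11}{3} - 2\right) \left(-91\right) = -146 + \frac{5}{3} \left(-91\right) = -146 - \frac{455}{3} = - \frac{893}{3} \approx -297.67$)
$\frac{1}{E} = \frac{1}{- \frac{893}{3}} = - \frac{3}{893}$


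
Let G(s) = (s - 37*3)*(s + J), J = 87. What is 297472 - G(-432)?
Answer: 110137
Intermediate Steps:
G(s) = (-111 + s)*(87 + s) (G(s) = (s - 37*3)*(s + 87) = (s - 111)*(87 + s) = (-111 + s)*(87 + s))
297472 - G(-432) = 297472 - (-9657 + (-432)² - 24*(-432)) = 297472 - (-9657 + 186624 + 10368) = 297472 - 1*187335 = 297472 - 187335 = 110137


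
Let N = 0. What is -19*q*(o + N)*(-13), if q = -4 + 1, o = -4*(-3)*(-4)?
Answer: 35568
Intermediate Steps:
o = -48 (o = 12*(-4) = -48)
q = -3
-19*q*(o + N)*(-13) = -(-57)*(-48 + 0)*(-13) = -(-57)*(-48)*(-13) = -19*144*(-13) = -2736*(-13) = 35568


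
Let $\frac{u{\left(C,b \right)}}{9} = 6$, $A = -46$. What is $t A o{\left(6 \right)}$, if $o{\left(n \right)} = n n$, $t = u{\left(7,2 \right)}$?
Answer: $-89424$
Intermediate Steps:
$u{\left(C,b \right)} = 54$ ($u{\left(C,b \right)} = 9 \cdot 6 = 54$)
$t = 54$
$o{\left(n \right)} = n^{2}$
$t A o{\left(6 \right)} = 54 \left(-46\right) 6^{2} = \left(-2484\right) 36 = -89424$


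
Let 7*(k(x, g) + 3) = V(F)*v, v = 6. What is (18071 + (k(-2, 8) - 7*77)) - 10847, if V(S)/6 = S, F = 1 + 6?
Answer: 6718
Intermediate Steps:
F = 7
V(S) = 6*S
k(x, g) = 33 (k(x, g) = -3 + ((6*7)*6)/7 = -3 + (42*6)/7 = -3 + (⅐)*252 = -3 + 36 = 33)
(18071 + (k(-2, 8) - 7*77)) - 10847 = (18071 + (33 - 7*77)) - 10847 = (18071 + (33 - 539)) - 10847 = (18071 - 506) - 10847 = 17565 - 10847 = 6718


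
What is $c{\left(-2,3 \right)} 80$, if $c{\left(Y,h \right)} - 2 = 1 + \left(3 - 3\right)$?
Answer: $240$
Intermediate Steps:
$c{\left(Y,h \right)} = 3$ ($c{\left(Y,h \right)} = 2 + \left(1 + \left(3 - 3\right)\right) = 2 + \left(1 + 0\right) = 2 + 1 = 3$)
$c{\left(-2,3 \right)} 80 = 3 \cdot 80 = 240$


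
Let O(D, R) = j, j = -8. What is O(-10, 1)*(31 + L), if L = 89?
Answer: -960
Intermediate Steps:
O(D, R) = -8
O(-10, 1)*(31 + L) = -8*(31 + 89) = -8*120 = -960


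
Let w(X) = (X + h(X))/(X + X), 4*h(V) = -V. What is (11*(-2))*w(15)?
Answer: -33/4 ≈ -8.2500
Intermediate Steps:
h(V) = -V/4 (h(V) = (-V)/4 = -V/4)
w(X) = 3/8 (w(X) = (X - X/4)/(X + X) = (3*X/4)/((2*X)) = (3*X/4)*(1/(2*X)) = 3/8)
(11*(-2))*w(15) = (11*(-2))*(3/8) = -22*3/8 = -33/4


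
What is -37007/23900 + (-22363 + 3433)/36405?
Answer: -119977789/58005300 ≈ -2.0684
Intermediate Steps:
-37007/23900 + (-22363 + 3433)/36405 = -37007*1/23900 - 18930*1/36405 = -37007/23900 - 1262/2427 = -119977789/58005300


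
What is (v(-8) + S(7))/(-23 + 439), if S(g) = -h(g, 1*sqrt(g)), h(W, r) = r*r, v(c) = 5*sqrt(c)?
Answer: -7/416 + 5*I*sqrt(2)/208 ≈ -0.016827 + 0.033996*I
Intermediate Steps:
h(W, r) = r**2
S(g) = -g (S(g) = -(1*sqrt(g))**2 = -(sqrt(g))**2 = -g)
(v(-8) + S(7))/(-23 + 439) = (5*sqrt(-8) - 1*7)/(-23 + 439) = (5*(2*I*sqrt(2)) - 7)/416 = (10*I*sqrt(2) - 7)*(1/416) = (-7 + 10*I*sqrt(2))*(1/416) = -7/416 + 5*I*sqrt(2)/208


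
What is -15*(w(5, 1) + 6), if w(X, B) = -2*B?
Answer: -60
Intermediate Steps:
-15*(w(5, 1) + 6) = -15*(-2*1 + 6) = -15*(-2 + 6) = -15*4 = -60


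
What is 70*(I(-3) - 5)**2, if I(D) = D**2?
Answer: 1120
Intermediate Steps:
70*(I(-3) - 5)**2 = 70*((-3)**2 - 5)**2 = 70*(9 - 5)**2 = 70*4**2 = 70*16 = 1120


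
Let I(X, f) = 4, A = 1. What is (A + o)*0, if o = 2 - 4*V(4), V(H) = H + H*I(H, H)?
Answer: 0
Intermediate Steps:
V(H) = 5*H (V(H) = H + H*4 = H + 4*H = 5*H)
o = -78 (o = 2 - 20*4 = 2 - 4*20 = 2 - 80 = -78)
(A + o)*0 = (1 - 78)*0 = -77*0 = 0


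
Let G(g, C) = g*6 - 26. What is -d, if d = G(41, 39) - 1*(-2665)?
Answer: -2885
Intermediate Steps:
G(g, C) = -26 + 6*g (G(g, C) = 6*g - 26 = -26 + 6*g)
d = 2885 (d = (-26 + 6*41) - 1*(-2665) = (-26 + 246) + 2665 = 220 + 2665 = 2885)
-d = -1*2885 = -2885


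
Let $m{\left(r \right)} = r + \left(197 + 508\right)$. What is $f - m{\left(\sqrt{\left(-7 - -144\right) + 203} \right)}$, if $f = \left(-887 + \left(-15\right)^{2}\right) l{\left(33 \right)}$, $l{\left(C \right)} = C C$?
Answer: $-721623 - 2 \sqrt{85} \approx -7.2164 \cdot 10^{5}$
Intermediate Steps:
$l{\left(C \right)} = C^{2}$
$m{\left(r \right)} = 705 + r$ ($m{\left(r \right)} = r + 705 = 705 + r$)
$f = -720918$ ($f = \left(-887 + \left(-15\right)^{2}\right) 33^{2} = \left(-887 + 225\right) 1089 = \left(-662\right) 1089 = -720918$)
$f - m{\left(\sqrt{\left(-7 - -144\right) + 203} \right)} = -720918 - \left(705 + \sqrt{\left(-7 - -144\right) + 203}\right) = -720918 - \left(705 + \sqrt{\left(-7 + 144\right) + 203}\right) = -720918 - \left(705 + \sqrt{137 + 203}\right) = -720918 - \left(705 + \sqrt{340}\right) = -720918 - \left(705 + 2 \sqrt{85}\right) = -721623 - 2 \sqrt{85}$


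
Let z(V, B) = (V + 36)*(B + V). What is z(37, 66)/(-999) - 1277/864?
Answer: -287857/31968 ≈ -9.0045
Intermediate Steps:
z(V, B) = (36 + V)*(B + V)
z(37, 66)/(-999) - 1277/864 = (37² + 36*66 + 36*37 + 66*37)/(-999) - 1277/864 = (1369 + 2376 + 1332 + 2442)*(-1/999) - 1277*1/864 = 7519*(-1/999) - 1277/864 = -7519/999 - 1277/864 = -287857/31968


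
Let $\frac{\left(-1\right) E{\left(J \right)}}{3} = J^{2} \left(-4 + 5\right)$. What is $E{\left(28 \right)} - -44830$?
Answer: $42478$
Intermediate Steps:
$E{\left(J \right)} = - 3 J^{2}$ ($E{\left(J \right)} = - 3 J^{2} \left(-4 + 5\right) = - 3 J^{2} \cdot 1 = - 3 J^{2}$)
$E{\left(28 \right)} - -44830 = - 3 \cdot 28^{2} - -44830 = \left(-3\right) 784 + 44830 = -2352 + 44830 = 42478$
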